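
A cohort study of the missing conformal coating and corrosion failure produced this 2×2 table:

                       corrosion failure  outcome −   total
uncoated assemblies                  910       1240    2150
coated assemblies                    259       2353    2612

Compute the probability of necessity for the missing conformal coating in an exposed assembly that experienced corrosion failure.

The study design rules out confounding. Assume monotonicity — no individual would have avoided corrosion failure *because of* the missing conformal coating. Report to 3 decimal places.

p₁ = P(outcome | exposed) = 910/2150 = 0.42326
p₀ = P(outcome | unexposed) = 259/2612 = 0.099158
Under exogeneity and monotonicity, PN = (p₁ − p₀)/p₁.
PN = (0.42326 − 0.099158) / 0.42326 ≈ 0.7657

PN ≈ 0.766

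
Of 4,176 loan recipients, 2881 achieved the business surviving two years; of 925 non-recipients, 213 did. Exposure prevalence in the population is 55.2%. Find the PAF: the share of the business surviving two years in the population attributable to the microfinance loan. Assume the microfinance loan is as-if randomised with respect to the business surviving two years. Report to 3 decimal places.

PAF ≈ 0.524

p₁ = P(outcome | exposed) = 2881/4176 = 0.68989
p₀ = P(outcome | unexposed) = 213/925 = 0.23027
Overall risk P(Y=1) = π·p₁ + (1−π)·p₀ = 0.552×0.68989 + 0.448×0.23027 = 0.48398.
Under exogeneity, PAF = [P(Y=1) − p₀] / P(Y=1).
PAF = (0.48398 − 0.23027) / 0.48398 ≈ 0.5242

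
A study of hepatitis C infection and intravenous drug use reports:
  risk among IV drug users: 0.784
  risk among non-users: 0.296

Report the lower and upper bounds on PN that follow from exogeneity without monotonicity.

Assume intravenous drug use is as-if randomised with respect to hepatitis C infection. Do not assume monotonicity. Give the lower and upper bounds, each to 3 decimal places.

Let p₁ = 0.784, p₀ = 0.296.
Under exogeneity alone the bounds on PN are max{0,(p₁−p₀)/p₁} ≤ PN ≤ min{1,(1−p₀)/p₁}.
  lower = (p₁ − p₀)/p₁ = 0.488 / 0.784 ≈ 0.6224
  upper = min{1, (1 − p₀)/p₁} = 0.704 / 0.784 ≈ 0.8980

0.622 ≤ PN ≤ 0.898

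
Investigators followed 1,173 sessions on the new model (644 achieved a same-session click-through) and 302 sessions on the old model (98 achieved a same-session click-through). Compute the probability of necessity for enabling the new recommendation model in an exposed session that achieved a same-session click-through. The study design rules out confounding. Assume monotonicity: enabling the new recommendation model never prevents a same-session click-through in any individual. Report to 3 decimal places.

PN ≈ 0.409

p₁ = P(outcome | exposed) = 644/1173 = 0.54902
p₀ = P(outcome | unexposed) = 98/302 = 0.3245
Under exogeneity and monotonicity, PN = (p₁ − p₀) / p₁.
PN = (0.54902 − 0.3245) / 0.54902 = 0.22452 / 0.54902 ≈ 0.4089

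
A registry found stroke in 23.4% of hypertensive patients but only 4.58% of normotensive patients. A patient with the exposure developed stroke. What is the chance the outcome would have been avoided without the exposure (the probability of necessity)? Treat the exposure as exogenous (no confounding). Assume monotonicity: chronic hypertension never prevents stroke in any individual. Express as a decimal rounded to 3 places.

p₁ = 0.234, p₀ = 0.0458.
Under exogeneity and monotonicity, PN = (p₁ − p₀) / p₁.
PN = (0.234 − 0.0458) / 0.234 = 0.1882 / 0.234 ≈ 0.8043

PN ≈ 0.804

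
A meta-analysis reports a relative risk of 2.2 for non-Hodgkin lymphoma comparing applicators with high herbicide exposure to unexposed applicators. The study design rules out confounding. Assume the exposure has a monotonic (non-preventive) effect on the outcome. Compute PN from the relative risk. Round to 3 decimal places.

Under exogeneity and monotonicity, PN = (RR − 1) / RR = 1 − 1/RR.
PN = (2.2 − 1) / 2.2 = 1.2 / 2.2 ≈ 0.5455

PN ≈ 0.545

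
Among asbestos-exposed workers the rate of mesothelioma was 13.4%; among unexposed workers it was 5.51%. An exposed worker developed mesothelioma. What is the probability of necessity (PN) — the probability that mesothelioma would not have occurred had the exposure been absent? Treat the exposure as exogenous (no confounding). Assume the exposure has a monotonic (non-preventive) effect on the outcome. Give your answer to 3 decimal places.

PN ≈ 0.589

p₁ = 0.134, p₀ = 0.0551.
Under exogeneity and monotonicity, PN = (p₁ − p₀) / p₁.
PN = (0.134 − 0.0551) / 0.134 = 0.0789 / 0.134 ≈ 0.5888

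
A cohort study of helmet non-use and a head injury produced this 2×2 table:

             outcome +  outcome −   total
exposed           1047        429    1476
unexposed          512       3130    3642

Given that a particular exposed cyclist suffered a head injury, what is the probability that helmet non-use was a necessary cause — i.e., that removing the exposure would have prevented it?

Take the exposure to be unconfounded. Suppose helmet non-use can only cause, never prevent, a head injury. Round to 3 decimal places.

PN ≈ 0.802

p₁ = P(outcome | exposed) = 1047/1476 = 0.70935
p₀ = P(outcome | unexposed) = 512/3642 = 0.14058
Under exogeneity and monotonicity, PN = (p₁ − p₀) / p₁.
PN = (0.70935 − 0.14058) / 0.70935 = 0.56877 / 0.70935 ≈ 0.8018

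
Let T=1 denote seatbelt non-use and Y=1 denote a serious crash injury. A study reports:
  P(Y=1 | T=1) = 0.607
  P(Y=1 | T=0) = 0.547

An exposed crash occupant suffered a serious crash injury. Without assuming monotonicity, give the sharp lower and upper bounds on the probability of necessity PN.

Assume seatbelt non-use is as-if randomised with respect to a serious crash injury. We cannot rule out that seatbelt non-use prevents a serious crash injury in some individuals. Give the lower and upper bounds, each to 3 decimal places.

0.099 ≤ PN ≤ 0.746

Let p₁ = 0.607, p₀ = 0.547.
Under exogeneity alone the bounds on PN are max{0,(p₁−p₀)/p₁} ≤ PN ≤ min{1,(1−p₀)/p₁}.
  lower = (p₁ − p₀)/p₁ = 0.06 / 0.607 ≈ 0.0988
  upper = min{1, (1 − p₀)/p₁} = 0.453 / 0.607 ≈ 0.7463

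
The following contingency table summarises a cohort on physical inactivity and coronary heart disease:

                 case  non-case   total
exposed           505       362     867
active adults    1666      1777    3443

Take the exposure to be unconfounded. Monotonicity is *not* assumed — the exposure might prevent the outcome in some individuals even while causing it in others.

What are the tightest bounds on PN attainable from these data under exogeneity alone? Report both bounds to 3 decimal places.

0.169 ≤ PN ≤ 0.886

p₁ = P(outcome | exposed) = 505/867 = 0.58247
p₀ = P(outcome | unexposed) = 1666/3443 = 0.48388
Under exogeneity alone the bounds on PN are max{0,(p₁−p₀)/p₁} ≤ PN ≤ min{1,(1−p₀)/p₁}.
  lower = (p₁ − p₀)/p₁ = 0.098588 / 0.58247 ≈ 0.1693
  upper = min{1, (1 − p₀)/p₁} = 0.51612 / 0.58247 ≈ 0.8861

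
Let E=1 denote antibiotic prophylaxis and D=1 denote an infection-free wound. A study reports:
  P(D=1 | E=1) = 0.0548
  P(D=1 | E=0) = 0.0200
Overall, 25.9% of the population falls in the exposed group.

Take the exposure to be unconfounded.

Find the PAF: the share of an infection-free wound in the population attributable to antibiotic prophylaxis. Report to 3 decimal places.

PAF ≈ 0.311

Let p₁ = 0.0548, p₀ = 0.02.
Overall risk P(Y=1) = π·p₁ + (1−π)·p₀ = 0.259×0.0548 + 0.741×0.02 = 0.029013.
Under exogeneity, PAF = [P(Y=1) − p₀] / P(Y=1).
PAF = (0.029013 − 0.02) / 0.029013 ≈ 0.3107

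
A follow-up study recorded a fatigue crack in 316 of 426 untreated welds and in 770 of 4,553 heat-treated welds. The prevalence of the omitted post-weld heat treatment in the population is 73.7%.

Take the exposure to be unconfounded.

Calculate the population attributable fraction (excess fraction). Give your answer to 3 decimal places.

PAF ≈ 0.714

p₁ = P(outcome | exposed) = 316/426 = 0.74178
p₀ = P(outcome | unexposed) = 770/4553 = 0.16912
Overall risk P(Y=1) = π·p₁ + (1−π)·p₀ = 0.737×0.74178 + 0.263×0.16912 = 0.59117.
Under exogeneity, PAF = [P(Y=1) − p₀] / P(Y=1).
PAF = (0.59117 − 0.16912) / 0.59117 ≈ 0.7139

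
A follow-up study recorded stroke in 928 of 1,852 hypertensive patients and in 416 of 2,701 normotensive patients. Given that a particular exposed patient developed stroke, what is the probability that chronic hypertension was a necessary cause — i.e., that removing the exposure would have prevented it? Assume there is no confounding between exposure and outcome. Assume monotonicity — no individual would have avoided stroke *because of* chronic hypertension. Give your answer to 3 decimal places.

p₁ = P(outcome | exposed) = 928/1852 = 0.50108
p₀ = P(outcome | unexposed) = 416/2701 = 0.15402
Under exogeneity and monotonicity, PN = (p₁ − p₀) / p₁.
PN = (0.50108 − 0.15402) / 0.50108 = 0.34706 / 0.50108 ≈ 0.6926

PN ≈ 0.693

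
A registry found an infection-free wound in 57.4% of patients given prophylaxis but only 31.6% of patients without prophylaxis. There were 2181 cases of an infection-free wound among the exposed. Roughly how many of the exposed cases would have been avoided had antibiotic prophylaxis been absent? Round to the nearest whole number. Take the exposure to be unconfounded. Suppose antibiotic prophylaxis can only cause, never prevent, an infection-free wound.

p₁ = 0.574, p₀ = 0.316.
PN = (p₁ − p₀)/p₁ = (0.574 − 0.316) / 0.574 ≈ 0.44948.
Attributable cases ≈ PN × (exposed cases) = 0.44948 × 2181 ≈ 980.31.

about 980 cases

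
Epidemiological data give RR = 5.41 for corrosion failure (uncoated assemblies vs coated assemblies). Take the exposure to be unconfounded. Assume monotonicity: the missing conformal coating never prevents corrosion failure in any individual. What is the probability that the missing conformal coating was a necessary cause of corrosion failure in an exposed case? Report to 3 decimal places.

Under exogeneity and monotonicity, PN = (RR − 1) / RR = 1 − 1/RR.
PN = (5.41 − 1) / 5.41 = 4.41 / 5.41 ≈ 0.8152

PN ≈ 0.815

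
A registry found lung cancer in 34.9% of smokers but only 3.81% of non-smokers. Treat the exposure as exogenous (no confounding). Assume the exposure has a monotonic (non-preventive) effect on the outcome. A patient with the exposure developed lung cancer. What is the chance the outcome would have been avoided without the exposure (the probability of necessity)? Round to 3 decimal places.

PN ≈ 0.891

p₁ = 0.349, p₀ = 0.0381.
Under exogeneity and monotonicity, PN = (p₁ − p₀) / p₁.
PN = (0.349 − 0.0381) / 0.349 = 0.3109 / 0.349 ≈ 0.8908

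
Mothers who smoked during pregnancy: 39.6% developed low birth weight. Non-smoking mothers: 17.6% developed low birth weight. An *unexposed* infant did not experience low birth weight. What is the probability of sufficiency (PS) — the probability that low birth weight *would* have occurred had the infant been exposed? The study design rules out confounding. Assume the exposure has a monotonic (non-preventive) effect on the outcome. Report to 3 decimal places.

PS ≈ 0.267

p₁ = 0.396, p₀ = 0.176.
Under exogeneity and monotonicity, PS = (p₁ − p₀) / (1 − p₀).
PS = (0.396 − 0.176) / (1 − 0.176) = 0.22 / 0.824 ≈ 0.2670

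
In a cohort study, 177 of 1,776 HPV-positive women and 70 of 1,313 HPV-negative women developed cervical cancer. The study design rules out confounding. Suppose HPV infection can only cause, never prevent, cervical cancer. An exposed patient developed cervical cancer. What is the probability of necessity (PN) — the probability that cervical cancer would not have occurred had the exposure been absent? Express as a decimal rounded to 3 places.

PN ≈ 0.465

p₁ = P(outcome | exposed) = 177/1776 = 0.099662
p₀ = P(outcome | unexposed) = 70/1313 = 0.053313
Under exogeneity and monotonicity, PN = (p₁ − p₀) / p₁.
PN = (0.099662 − 0.053313) / 0.099662 = 0.046349 / 0.099662 ≈ 0.4651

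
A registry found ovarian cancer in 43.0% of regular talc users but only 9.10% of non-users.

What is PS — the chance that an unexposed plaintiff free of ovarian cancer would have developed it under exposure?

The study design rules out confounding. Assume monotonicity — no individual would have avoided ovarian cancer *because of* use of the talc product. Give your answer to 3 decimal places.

PS ≈ 0.373

p₁ = 0.43, p₀ = 0.091.
Under exogeneity and monotonicity, PS = (p₁ − p₀) / (1 − p₀).
PS = (0.43 − 0.091) / (1 − 0.091) = 0.339 / 0.909 ≈ 0.3729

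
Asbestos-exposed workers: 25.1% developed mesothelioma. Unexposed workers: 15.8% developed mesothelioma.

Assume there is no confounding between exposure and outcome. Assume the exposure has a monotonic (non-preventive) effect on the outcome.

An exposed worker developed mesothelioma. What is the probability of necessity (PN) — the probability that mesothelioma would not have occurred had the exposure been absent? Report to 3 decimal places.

p₁ = 0.251, p₀ = 0.158.
Under exogeneity and monotonicity, PN = (p₁ − p₀) / p₁.
PN = (0.251 − 0.158) / 0.251 = 0.093 / 0.251 ≈ 0.3705

PN ≈ 0.371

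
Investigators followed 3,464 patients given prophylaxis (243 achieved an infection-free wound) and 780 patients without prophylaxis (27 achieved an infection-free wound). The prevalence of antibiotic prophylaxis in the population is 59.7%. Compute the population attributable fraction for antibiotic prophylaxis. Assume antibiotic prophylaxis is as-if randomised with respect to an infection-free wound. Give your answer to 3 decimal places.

p₁ = P(outcome | exposed) = 243/3464 = 0.07015
p₀ = P(outcome | unexposed) = 27/780 = 0.034615
Overall risk P(Y=1) = π·p₁ + (1−π)·p₀ = 0.597×0.07015 + 0.403×0.034615 = 0.05583.
Under exogeneity, PAF = [P(Y=1) − p₀] / P(Y=1).
PAF = (0.05583 − 0.034615) / 0.05583 ≈ 0.3800

PAF ≈ 0.380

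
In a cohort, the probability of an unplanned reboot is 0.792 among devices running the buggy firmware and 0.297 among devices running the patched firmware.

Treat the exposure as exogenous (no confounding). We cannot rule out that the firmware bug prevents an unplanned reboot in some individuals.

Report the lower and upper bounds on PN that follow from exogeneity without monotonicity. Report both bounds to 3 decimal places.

Let p₁ = 0.792, p₀ = 0.297.
Under exogeneity alone the bounds on PN are max{0,(p₁−p₀)/p₁} ≤ PN ≤ min{1,(1−p₀)/p₁}.
  lower = (p₁ − p₀)/p₁ = 0.495 / 0.792 ≈ 0.6250
  upper = min{1, (1 − p₀)/p₁} = 0.703 / 0.792 ≈ 0.8876

0.625 ≤ PN ≤ 0.888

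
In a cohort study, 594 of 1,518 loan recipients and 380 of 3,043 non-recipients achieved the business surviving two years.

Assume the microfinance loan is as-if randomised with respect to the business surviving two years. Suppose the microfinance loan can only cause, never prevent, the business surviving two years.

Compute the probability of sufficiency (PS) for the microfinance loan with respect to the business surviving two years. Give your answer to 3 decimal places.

PS ≈ 0.304

p₁ = P(outcome | exposed) = 594/1518 = 0.3913
p₀ = P(outcome | unexposed) = 380/3043 = 0.12488
Under exogeneity and monotonicity, PS = (p₁ − p₀) / (1 − p₀).
PS = (0.3913 − 0.12488) / (1 − 0.12488) = 0.26643 / 0.87512 ≈ 0.3044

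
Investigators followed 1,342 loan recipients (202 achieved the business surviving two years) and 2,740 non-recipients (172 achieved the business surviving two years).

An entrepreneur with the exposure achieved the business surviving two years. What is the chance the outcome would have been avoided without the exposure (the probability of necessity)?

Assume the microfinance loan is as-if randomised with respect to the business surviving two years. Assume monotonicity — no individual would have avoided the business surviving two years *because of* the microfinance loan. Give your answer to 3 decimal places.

p₁ = P(outcome | exposed) = 202/1342 = 0.15052
p₀ = P(outcome | unexposed) = 172/2740 = 0.062774
Under exogeneity and monotonicity, PN = (p₁ − p₀) / p₁.
PN = (0.15052 − 0.062774) / 0.15052 = 0.087748 / 0.15052 ≈ 0.5830

PN ≈ 0.583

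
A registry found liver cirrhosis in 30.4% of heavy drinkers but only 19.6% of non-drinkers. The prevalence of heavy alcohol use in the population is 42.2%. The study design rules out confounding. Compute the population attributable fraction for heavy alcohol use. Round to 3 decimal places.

PAF ≈ 0.189

p₁ = 0.304, p₀ = 0.196.
Overall risk P(Y=1) = π·p₁ + (1−π)·p₀ = 0.422×0.304 + 0.578×0.196 = 0.24158.
Under exogeneity, PAF = [P(Y=1) − p₀] / P(Y=1).
PAF = (0.24158 − 0.196) / 0.24158 ≈ 0.1887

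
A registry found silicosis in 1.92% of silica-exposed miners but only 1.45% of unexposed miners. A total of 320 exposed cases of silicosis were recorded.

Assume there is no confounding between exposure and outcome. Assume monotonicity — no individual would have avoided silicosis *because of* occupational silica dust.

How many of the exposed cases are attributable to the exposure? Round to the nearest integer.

p₁ = 0.0192, p₀ = 0.0145.
PN = (p₁ − p₀)/p₁ = (0.0192 − 0.0145) / 0.0192 ≈ 0.24479.
Attributable cases ≈ PN × (exposed cases) = 0.24479 × 320 ≈ 78.33.

about 78 cases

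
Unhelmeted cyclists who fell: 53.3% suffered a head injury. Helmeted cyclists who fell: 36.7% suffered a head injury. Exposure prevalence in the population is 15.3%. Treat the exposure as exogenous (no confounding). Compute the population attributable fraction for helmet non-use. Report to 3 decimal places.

p₁ = 0.533, p₀ = 0.367.
Overall risk P(Y=1) = π·p₁ + (1−π)·p₀ = 0.153×0.533 + 0.847×0.367 = 0.3924.
Under exogeneity, PAF = [P(Y=1) − p₀] / P(Y=1).
PAF = (0.3924 − 0.367) / 0.3924 ≈ 0.0647

PAF ≈ 0.065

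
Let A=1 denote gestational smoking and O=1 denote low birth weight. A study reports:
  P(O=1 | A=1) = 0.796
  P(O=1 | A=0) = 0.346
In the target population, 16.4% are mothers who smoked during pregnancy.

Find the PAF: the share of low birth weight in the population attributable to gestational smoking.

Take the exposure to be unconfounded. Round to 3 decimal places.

PAF ≈ 0.176

Let p₁ = 0.796, p₀ = 0.346.
Overall risk P(Y=1) = π·p₁ + (1−π)·p₀ = 0.164×0.796 + 0.836×0.346 = 0.4198.
Under exogeneity, PAF = [P(Y=1) − p₀] / P(Y=1).
PAF = (0.4198 − 0.346) / 0.4198 ≈ 0.1758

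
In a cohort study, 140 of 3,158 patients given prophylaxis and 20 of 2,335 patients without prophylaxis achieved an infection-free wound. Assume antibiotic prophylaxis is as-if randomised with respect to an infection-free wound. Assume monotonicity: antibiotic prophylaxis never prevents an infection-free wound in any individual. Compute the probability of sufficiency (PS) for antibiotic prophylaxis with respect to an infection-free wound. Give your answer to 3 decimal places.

p₁ = P(outcome | exposed) = 140/3158 = 0.044332
p₀ = P(outcome | unexposed) = 20/2335 = 0.0085653
Under exogeneity and monotonicity, PS = (p₁ − p₀) / (1 − p₀).
PS = (0.044332 − 0.0085653) / (1 − 0.0085653) = 0.035767 / 0.99143 ≈ 0.0361

PS ≈ 0.036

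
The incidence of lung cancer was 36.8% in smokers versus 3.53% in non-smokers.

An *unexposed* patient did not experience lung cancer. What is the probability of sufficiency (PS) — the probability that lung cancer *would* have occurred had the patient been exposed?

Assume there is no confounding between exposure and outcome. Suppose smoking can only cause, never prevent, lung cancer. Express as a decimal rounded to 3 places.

p₁ = 0.368, p₀ = 0.0353.
Under exogeneity and monotonicity, PS = (p₁ − p₀) / (1 − p₀).
PS = (0.368 − 0.0353) / (1 − 0.0353) = 0.3327 / 0.9647 ≈ 0.3449

PS ≈ 0.345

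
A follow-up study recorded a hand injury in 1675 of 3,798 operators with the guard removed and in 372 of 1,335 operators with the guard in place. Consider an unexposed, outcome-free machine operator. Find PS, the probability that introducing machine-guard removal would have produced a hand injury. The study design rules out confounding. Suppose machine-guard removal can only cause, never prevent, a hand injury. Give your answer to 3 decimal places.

PS ≈ 0.225

p₁ = P(outcome | exposed) = 1675/3798 = 0.44102
p₀ = P(outcome | unexposed) = 372/1335 = 0.27865
Under exogeneity and monotonicity, PS = (p₁ − p₀) / (1 − p₀).
PS = (0.44102 − 0.27865) / (1 − 0.27865) = 0.16237 / 0.72135 ≈ 0.2251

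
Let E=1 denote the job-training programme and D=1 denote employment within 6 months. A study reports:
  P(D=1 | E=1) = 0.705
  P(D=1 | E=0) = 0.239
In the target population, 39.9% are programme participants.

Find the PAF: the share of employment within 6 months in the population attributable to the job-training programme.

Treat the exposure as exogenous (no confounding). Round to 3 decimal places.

PAF ≈ 0.438

Let p₁ = 0.705, p₀ = 0.239.
Overall risk P(Y=1) = π·p₁ + (1−π)·p₀ = 0.399×0.705 + 0.601×0.239 = 0.42493.
Under exogeneity, PAF = [P(Y=1) − p₀] / P(Y=1).
PAF = (0.42493 − 0.239) / 0.42493 ≈ 0.4376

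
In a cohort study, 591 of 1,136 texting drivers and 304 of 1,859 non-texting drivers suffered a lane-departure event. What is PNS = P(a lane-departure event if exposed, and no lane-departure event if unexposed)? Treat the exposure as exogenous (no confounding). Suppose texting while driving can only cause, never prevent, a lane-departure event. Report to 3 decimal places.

PNS ≈ 0.357

p₁ = P(outcome | exposed) = 591/1136 = 0.52025
p₀ = P(outcome | unexposed) = 304/1859 = 0.16353
Under exogeneity and monotonicity, PNS = p₁ − p₀.
PNS = 0.52025 − 0.16353 = 0.35672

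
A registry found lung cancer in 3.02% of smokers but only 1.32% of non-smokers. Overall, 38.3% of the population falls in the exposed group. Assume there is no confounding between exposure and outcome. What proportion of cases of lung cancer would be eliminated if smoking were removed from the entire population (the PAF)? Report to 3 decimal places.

p₁ = 0.0302, p₀ = 0.0132.
Overall risk P(Y=1) = π·p₁ + (1−π)·p₀ = 0.383×0.0302 + 0.617×0.0132 = 0.019711.
Under exogeneity, PAF = [P(Y=1) − p₀] / P(Y=1).
PAF = (0.019711 − 0.0132) / 0.019711 ≈ 0.3303

PAF ≈ 0.330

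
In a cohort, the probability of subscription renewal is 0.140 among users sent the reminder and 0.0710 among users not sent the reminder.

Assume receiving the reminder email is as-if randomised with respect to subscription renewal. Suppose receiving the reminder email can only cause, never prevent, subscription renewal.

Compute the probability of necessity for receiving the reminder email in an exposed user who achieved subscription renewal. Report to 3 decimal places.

Let p₁ = 0.14, p₀ = 0.071.
Under exogeneity and monotonicity, PN = (p₁ − p₀) / p₁.
PN = (0.14 − 0.071) / 0.14 = 0.069 / 0.14 ≈ 0.4929

PN ≈ 0.493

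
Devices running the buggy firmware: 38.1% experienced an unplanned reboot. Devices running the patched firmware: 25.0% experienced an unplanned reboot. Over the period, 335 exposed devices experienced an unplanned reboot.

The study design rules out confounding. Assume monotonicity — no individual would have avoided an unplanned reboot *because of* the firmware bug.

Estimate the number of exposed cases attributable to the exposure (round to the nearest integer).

about 115 cases

p₁ = 0.381, p₀ = 0.25.
PN = (p₁ − p₀)/p₁ = (0.381 − 0.25) / 0.381 ≈ 0.34383.
Attributable cases ≈ PN × (exposed cases) = 0.34383 × 335 ≈ 115.18.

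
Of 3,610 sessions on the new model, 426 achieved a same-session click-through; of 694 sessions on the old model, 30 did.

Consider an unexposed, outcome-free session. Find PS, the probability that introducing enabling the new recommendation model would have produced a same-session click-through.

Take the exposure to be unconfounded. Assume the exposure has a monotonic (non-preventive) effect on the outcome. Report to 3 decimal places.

PS ≈ 0.078

p₁ = P(outcome | exposed) = 426/3610 = 0.11801
p₀ = P(outcome | unexposed) = 30/694 = 0.043228
Under exogeneity and monotonicity, PS = (p₁ − p₀) / (1 − p₀).
PS = (0.11801 − 0.043228) / (1 − 0.043228) = 0.074778 / 0.95677 ≈ 0.0782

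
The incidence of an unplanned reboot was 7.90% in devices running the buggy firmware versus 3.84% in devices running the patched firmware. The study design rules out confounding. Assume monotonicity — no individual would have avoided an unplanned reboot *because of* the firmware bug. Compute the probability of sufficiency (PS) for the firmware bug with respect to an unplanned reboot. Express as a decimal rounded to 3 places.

p₁ = 0.079, p₀ = 0.0384.
Under exogeneity and monotonicity, PS = (p₁ − p₀) / (1 − p₀).
PS = (0.079 − 0.0384) / (1 − 0.0384) = 0.0406 / 0.9616 ≈ 0.0422

PS ≈ 0.042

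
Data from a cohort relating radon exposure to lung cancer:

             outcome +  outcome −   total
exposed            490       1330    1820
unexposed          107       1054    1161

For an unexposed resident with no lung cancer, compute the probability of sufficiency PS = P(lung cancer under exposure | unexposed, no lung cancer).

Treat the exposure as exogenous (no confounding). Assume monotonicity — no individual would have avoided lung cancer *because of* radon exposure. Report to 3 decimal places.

PS ≈ 0.195

p₁ = P(outcome | exposed) = 490/1820 = 0.26923
p₀ = P(outcome | unexposed) = 107/1161 = 0.092162
Under exogeneity and monotonicity, PS = (p₁ − p₀) / (1 − p₀).
PS = (0.26923 − 0.092162) / (1 − 0.092162) = 0.17707 / 0.90784 ≈ 0.1950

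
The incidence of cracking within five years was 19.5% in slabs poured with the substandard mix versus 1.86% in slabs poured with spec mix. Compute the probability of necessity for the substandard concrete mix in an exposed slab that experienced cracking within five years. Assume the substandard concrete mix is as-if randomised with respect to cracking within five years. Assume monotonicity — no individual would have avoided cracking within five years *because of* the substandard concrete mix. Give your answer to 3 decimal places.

PN ≈ 0.905

p₁ = 0.195, p₀ = 0.0186.
Under exogeneity and monotonicity, PN = (p₁ − p₀) / p₁.
PN = (0.195 − 0.0186) / 0.195 = 0.1764 / 0.195 ≈ 0.9046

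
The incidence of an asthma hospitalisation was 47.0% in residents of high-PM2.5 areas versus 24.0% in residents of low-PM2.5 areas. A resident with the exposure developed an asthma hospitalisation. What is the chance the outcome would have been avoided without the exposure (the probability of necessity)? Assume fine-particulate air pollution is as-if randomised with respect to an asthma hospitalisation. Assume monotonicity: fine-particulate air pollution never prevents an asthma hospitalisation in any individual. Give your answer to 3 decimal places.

p₁ = 0.47, p₀ = 0.24.
Under exogeneity and monotonicity, PN = (p₁ − p₀) / p₁.
PN = (0.47 − 0.24) / 0.47 = 0.23 / 0.47 ≈ 0.4894

PN ≈ 0.489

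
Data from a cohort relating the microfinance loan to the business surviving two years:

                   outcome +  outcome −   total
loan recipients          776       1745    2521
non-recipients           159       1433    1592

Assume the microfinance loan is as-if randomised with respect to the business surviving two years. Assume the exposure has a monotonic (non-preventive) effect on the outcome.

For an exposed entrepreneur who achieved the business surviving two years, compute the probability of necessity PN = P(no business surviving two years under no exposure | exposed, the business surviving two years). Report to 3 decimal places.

PN ≈ 0.676

p₁ = P(outcome | exposed) = 776/2521 = 0.30781
p₀ = P(outcome | unexposed) = 159/1592 = 0.099874
Under exogeneity and monotonicity, PN = (p₁ − p₀) / p₁.
PN = (0.30781 − 0.099874) / 0.30781 = 0.20794 / 0.30781 ≈ 0.6755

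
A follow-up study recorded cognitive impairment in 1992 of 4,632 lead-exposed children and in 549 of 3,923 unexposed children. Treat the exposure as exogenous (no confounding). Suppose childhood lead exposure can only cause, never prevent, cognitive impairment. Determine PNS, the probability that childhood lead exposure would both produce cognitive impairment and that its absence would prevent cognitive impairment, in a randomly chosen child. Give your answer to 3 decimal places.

PNS ≈ 0.290

p₁ = P(outcome | exposed) = 1992/4632 = 0.43005
p₀ = P(outcome | unexposed) = 549/3923 = 0.13994
Under exogeneity and monotonicity, PNS = p₁ − p₀.
PNS = 0.43005 − 0.13994 = 0.29011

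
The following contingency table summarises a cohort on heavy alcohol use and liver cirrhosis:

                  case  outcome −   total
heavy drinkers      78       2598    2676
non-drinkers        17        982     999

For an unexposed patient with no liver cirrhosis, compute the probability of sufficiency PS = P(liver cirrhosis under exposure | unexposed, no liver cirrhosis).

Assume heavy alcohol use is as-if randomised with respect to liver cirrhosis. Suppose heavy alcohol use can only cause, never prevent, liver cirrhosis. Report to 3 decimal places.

p₁ = P(outcome | exposed) = 78/2676 = 0.029148
p₀ = P(outcome | unexposed) = 17/999 = 0.017017
Under exogeneity and monotonicity, PS = (p₁ − p₀) / (1 − p₀).
PS = (0.029148 − 0.017017) / (1 − 0.017017) = 0.012131 / 0.98298 ≈ 0.0123

PS ≈ 0.012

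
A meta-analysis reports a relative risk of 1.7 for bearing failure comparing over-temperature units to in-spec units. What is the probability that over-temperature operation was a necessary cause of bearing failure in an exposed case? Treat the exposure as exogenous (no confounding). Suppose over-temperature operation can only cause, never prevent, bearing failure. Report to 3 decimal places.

Under exogeneity and monotonicity, PN = (RR − 1) / RR = 1 − 1/RR.
PN = (1.7 − 1) / 1.7 = 0.7 / 1.7 ≈ 0.4118

PN ≈ 0.412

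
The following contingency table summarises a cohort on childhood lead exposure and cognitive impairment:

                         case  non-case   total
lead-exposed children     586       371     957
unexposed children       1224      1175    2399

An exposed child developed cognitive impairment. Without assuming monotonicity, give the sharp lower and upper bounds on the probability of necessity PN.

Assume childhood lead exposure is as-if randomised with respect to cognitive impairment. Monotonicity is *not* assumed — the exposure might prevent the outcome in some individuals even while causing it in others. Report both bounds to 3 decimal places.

p₁ = P(outcome | exposed) = 586/957 = 0.61233
p₀ = P(outcome | unexposed) = 1224/2399 = 0.51021
Under exogeneity alone the bounds on PN are max{0,(p₁−p₀)/p₁} ≤ PN ≤ min{1,(1−p₀)/p₁}.
  lower = (p₁ − p₀)/p₁ = 0.10212 / 0.61233 ≈ 0.1668
  upper = min{1, (1 − p₀)/p₁} = 0.48979 / 0.61233 ≈ 0.7999

0.167 ≤ PN ≤ 0.800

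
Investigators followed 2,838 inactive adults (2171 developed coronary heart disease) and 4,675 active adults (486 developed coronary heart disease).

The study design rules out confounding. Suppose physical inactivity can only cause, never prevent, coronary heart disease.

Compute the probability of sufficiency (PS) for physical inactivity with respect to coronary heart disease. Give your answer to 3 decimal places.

p₁ = P(outcome | exposed) = 2171/2838 = 0.76498
p₀ = P(outcome | unexposed) = 486/4675 = 0.10396
Under exogeneity and monotonicity, PS = (p₁ − p₀) / (1 − p₀).
PS = (0.76498 − 0.10396) / (1 − 0.10396) = 0.66102 / 0.89604 ≈ 0.7377

PS ≈ 0.738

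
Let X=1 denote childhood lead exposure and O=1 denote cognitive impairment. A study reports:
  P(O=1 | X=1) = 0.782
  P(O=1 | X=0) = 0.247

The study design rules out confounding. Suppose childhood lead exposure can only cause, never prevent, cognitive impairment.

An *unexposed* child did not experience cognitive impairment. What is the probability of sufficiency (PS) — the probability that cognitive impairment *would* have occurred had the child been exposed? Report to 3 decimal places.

Let p₁ = 0.782, p₀ = 0.247.
Under exogeneity and monotonicity, PS = (p₁ − p₀) / (1 − p₀).
PS = (0.782 − 0.247) / (1 − 0.247) = 0.535 / 0.753 ≈ 0.7105

PS ≈ 0.710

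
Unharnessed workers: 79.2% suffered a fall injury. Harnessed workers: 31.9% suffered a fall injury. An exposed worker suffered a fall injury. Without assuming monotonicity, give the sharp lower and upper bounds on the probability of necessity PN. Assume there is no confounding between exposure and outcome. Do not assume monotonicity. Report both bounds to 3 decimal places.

0.597 ≤ PN ≤ 0.860

p₁ = 0.792, p₀ = 0.319.
Under exogeneity alone the bounds on PN are max{0,(p₁−p₀)/p₁} ≤ PN ≤ min{1,(1−p₀)/p₁}.
  lower = (p₁ − p₀)/p₁ = 0.473 / 0.792 ≈ 0.5972
  upper = min{1, (1 − p₀)/p₁} = 0.681 / 0.792 ≈ 0.8598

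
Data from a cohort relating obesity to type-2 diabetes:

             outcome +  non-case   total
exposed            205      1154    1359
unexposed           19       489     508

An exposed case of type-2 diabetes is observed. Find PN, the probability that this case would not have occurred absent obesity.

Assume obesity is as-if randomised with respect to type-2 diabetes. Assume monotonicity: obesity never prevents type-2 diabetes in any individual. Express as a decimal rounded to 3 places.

PN ≈ 0.752

p₁ = P(outcome | exposed) = 205/1359 = 0.15085
p₀ = P(outcome | unexposed) = 19/508 = 0.037402
Under exogeneity and monotonicity, PN = (p₁ − p₀)/p₁.
PN = (0.15085 − 0.037402) / 0.15085 ≈ 0.7521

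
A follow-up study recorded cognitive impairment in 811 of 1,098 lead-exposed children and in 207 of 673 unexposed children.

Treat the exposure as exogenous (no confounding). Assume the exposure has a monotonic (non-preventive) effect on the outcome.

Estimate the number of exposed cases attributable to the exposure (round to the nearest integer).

about 473 cases

p₁ = P(outcome | exposed) = 811/1098 = 0.73862
p₀ = P(outcome | unexposed) = 207/673 = 0.30758
PN = (p₁ − p₀)/p₁ = (0.73862 − 0.30758) / 0.73862 ≈ 0.58358.
Attributable cases ≈ PN × (exposed cases) = 0.58358 × 811 ≈ 473.28.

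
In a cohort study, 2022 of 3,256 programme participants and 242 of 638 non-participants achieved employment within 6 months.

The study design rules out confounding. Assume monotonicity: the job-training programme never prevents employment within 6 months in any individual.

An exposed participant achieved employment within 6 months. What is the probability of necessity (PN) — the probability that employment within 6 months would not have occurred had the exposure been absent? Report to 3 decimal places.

PN ≈ 0.389

p₁ = P(outcome | exposed) = 2022/3256 = 0.62101
p₀ = P(outcome | unexposed) = 242/638 = 0.37931
Under exogeneity and monotonicity, PN = (p₁ − p₀) / p₁.
PN = (0.62101 − 0.37931) / 0.62101 = 0.2417 / 0.62101 ≈ 0.3892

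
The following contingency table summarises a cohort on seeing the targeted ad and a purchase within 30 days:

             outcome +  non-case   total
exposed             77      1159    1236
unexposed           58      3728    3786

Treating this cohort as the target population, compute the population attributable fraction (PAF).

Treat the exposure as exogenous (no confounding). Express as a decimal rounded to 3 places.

PAF ≈ 0.430

p₁ = P(outcome | exposed) = 77/1236 = 0.062298
p₀ = P(outcome | unexposed) = 58/3786 = 0.01532
Exposure prevalence π = 1236/5022 = 0.24612; overall risk P(Y=1) = 0.026882.
Under exogeneity, PAF = [P(Y=1) − p₀]/P(Y=1).
PAF = (0.026882 − 0.01532) / 0.026882 ≈ 0.4301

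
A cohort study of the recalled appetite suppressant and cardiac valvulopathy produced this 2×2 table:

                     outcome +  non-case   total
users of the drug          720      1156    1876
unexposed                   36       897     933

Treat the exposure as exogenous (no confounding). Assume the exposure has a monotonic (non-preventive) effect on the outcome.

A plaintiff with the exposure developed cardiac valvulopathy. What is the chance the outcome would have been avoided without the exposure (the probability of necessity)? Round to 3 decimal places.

p₁ = P(outcome | exposed) = 720/1876 = 0.3838
p₀ = P(outcome | unexposed) = 36/933 = 0.038585
Under exogeneity and monotonicity, PN = (p₁ − p₀) / p₁.
PN = (0.3838 − 0.038585) / 0.3838 = 0.34521 / 0.3838 ≈ 0.8995

PN ≈ 0.899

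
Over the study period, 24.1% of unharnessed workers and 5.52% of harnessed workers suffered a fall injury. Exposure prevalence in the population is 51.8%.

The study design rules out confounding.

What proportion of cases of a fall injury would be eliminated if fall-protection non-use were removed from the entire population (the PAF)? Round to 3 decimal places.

p₁ = 0.241, p₀ = 0.0552.
Overall risk P(Y=1) = π·p₁ + (1−π)·p₀ = 0.518×0.241 + 0.482×0.0552 = 0.15144.
Under exogeneity, PAF = [P(Y=1) − p₀] / P(Y=1).
PAF = (0.15144 − 0.0552) / 0.15144 ≈ 0.6355

PAF ≈ 0.636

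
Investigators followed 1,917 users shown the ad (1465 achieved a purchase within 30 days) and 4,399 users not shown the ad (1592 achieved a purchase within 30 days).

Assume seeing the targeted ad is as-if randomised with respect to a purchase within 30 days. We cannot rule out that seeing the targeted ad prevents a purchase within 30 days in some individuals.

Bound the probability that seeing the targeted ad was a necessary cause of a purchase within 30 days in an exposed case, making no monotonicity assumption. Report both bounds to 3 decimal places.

p₁ = P(outcome | exposed) = 1465/1917 = 0.76421
p₀ = P(outcome | unexposed) = 1592/4399 = 0.3619
Under exogeneity alone the bounds on PN are max{0,(p₁−p₀)/p₁} ≤ PN ≤ min{1,(1−p₀)/p₁}.
  lower = (p₁ − p₀)/p₁ = 0.40231 / 0.76421 ≈ 0.5264
  upper = min{1, (1 − p₀)/p₁} = 0.6381 / 0.76421 ≈ 0.8350

0.526 ≤ PN ≤ 0.835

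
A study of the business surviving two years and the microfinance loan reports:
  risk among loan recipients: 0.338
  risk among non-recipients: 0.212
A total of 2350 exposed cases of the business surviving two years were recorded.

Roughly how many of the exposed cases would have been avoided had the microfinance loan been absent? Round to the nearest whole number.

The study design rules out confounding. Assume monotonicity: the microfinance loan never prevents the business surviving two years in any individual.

about 876 cases

Let p₁ = 0.338, p₀ = 0.212.
PN = (p₁ − p₀)/p₁ = (0.338 − 0.212) / 0.338 ≈ 0.37278.
Attributable cases ≈ PN × (exposed cases) = 0.37278 × 2350 ≈ 876.04.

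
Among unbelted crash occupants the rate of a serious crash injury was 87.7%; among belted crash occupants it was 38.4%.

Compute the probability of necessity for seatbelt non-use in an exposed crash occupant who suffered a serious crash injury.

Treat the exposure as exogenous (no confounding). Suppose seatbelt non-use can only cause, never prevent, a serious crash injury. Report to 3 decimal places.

p₁ = 0.877, p₀ = 0.384.
Under exogeneity and monotonicity, PN = (p₁ − p₀) / p₁.
PN = (0.877 − 0.384) / 0.877 = 0.493 / 0.877 ≈ 0.5621

PN ≈ 0.562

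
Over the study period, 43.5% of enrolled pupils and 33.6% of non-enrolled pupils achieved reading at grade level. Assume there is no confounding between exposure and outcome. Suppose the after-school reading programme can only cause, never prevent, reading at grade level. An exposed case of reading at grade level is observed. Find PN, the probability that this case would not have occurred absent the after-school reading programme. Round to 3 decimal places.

p₁ = 0.435, p₀ = 0.336.
Under exogeneity and monotonicity, PN = (p₁ − p₀) / p₁.
PN = (0.435 − 0.336) / 0.435 = 0.099 / 0.435 ≈ 0.2276

PN ≈ 0.228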